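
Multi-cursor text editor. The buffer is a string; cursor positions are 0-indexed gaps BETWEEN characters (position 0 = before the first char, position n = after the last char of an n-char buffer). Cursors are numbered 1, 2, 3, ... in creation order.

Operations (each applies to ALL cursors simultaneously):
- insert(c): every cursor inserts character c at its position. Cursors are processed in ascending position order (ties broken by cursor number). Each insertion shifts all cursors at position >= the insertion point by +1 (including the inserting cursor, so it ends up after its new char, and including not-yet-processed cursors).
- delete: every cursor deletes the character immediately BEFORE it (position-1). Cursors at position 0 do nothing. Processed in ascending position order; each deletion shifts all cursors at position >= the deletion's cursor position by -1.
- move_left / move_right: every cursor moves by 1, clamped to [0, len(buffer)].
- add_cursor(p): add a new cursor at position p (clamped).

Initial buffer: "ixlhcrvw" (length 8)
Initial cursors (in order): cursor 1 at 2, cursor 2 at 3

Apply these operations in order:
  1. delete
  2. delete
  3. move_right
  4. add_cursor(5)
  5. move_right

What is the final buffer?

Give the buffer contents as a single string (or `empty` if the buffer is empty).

Answer: hcrvw

Derivation:
After op 1 (delete): buffer="ihcrvw" (len 6), cursors c1@1 c2@1, authorship ......
After op 2 (delete): buffer="hcrvw" (len 5), cursors c1@0 c2@0, authorship .....
After op 3 (move_right): buffer="hcrvw" (len 5), cursors c1@1 c2@1, authorship .....
After op 4 (add_cursor(5)): buffer="hcrvw" (len 5), cursors c1@1 c2@1 c3@5, authorship .....
After op 5 (move_right): buffer="hcrvw" (len 5), cursors c1@2 c2@2 c3@5, authorship .....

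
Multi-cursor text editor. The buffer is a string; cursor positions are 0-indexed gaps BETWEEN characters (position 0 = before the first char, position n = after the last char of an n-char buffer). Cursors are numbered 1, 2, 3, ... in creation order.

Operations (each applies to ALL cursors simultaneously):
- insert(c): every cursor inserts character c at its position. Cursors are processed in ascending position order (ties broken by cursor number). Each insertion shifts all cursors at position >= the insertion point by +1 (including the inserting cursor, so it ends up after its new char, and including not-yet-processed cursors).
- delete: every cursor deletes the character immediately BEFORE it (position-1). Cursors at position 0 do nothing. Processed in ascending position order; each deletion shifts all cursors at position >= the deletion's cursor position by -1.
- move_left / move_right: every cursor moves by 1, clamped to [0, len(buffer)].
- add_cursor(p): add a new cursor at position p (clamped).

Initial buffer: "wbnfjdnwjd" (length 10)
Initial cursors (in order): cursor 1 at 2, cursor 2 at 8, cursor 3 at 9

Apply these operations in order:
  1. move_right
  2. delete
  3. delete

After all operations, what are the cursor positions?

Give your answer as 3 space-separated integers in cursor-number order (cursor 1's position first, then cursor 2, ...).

Answer: 1 4 4

Derivation:
After op 1 (move_right): buffer="wbnfjdnwjd" (len 10), cursors c1@3 c2@9 c3@10, authorship ..........
After op 2 (delete): buffer="wbfjdnw" (len 7), cursors c1@2 c2@7 c3@7, authorship .......
After op 3 (delete): buffer="wfjd" (len 4), cursors c1@1 c2@4 c3@4, authorship ....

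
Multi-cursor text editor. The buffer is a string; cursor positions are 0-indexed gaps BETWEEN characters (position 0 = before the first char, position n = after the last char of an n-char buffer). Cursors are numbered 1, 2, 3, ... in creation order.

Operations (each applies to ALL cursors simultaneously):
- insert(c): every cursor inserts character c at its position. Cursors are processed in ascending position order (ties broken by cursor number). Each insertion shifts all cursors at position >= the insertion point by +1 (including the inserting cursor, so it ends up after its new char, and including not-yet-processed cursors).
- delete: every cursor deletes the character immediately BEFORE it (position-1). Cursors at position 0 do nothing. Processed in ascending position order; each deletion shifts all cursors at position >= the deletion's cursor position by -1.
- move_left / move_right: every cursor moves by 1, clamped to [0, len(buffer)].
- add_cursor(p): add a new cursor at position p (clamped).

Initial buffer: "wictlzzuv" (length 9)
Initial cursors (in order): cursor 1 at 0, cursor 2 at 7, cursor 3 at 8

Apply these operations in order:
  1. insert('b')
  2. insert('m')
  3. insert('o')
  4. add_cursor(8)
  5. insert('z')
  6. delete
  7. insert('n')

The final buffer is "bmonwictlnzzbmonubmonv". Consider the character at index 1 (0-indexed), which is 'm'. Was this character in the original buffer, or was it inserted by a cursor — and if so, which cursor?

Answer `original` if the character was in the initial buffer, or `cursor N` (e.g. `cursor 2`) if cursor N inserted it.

Answer: cursor 1

Derivation:
After op 1 (insert('b')): buffer="bwictlzzbubv" (len 12), cursors c1@1 c2@9 c3@11, authorship 1.......2.3.
After op 2 (insert('m')): buffer="bmwictlzzbmubmv" (len 15), cursors c1@2 c2@11 c3@14, authorship 11.......22.33.
After op 3 (insert('o')): buffer="bmowictlzzbmoubmov" (len 18), cursors c1@3 c2@13 c3@17, authorship 111.......222.333.
After op 4 (add_cursor(8)): buffer="bmowictlzzbmoubmov" (len 18), cursors c1@3 c4@8 c2@13 c3@17, authorship 111.......222.333.
After op 5 (insert('z')): buffer="bmozwictlzzzbmozubmozv" (len 22), cursors c1@4 c4@10 c2@16 c3@21, authorship 1111.....4..2222.3333.
After op 6 (delete): buffer="bmowictlzzbmoubmov" (len 18), cursors c1@3 c4@8 c2@13 c3@17, authorship 111.......222.333.
After op 7 (insert('n')): buffer="bmonwictlnzzbmonubmonv" (len 22), cursors c1@4 c4@10 c2@16 c3@21, authorship 1111.....4..2222.3333.
Authorship (.=original, N=cursor N): 1 1 1 1 . . . . . 4 . . 2 2 2 2 . 3 3 3 3 .
Index 1: author = 1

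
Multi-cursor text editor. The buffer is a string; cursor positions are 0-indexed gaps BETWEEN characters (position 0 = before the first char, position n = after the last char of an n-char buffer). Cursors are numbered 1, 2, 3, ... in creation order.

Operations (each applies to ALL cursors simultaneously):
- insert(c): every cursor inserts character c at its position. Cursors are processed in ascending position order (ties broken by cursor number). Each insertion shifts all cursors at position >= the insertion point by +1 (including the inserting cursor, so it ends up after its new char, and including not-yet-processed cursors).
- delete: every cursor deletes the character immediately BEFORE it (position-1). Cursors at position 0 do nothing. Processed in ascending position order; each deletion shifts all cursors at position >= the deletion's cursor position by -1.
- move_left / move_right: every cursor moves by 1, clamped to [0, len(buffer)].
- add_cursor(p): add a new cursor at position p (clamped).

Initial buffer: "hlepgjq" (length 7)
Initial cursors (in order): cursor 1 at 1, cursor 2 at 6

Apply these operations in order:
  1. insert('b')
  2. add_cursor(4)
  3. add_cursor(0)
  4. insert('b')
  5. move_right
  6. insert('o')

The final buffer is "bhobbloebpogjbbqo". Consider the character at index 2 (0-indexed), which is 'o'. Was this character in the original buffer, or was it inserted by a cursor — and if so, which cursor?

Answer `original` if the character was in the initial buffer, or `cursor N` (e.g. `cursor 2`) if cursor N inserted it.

After op 1 (insert('b')): buffer="hblepgjbq" (len 9), cursors c1@2 c2@8, authorship .1.....2.
After op 2 (add_cursor(4)): buffer="hblepgjbq" (len 9), cursors c1@2 c3@4 c2@8, authorship .1.....2.
After op 3 (add_cursor(0)): buffer="hblepgjbq" (len 9), cursors c4@0 c1@2 c3@4 c2@8, authorship .1.....2.
After op 4 (insert('b')): buffer="bhbblebpgjbbq" (len 13), cursors c4@1 c1@4 c3@7 c2@12, authorship 4.11..3...22.
After op 5 (move_right): buffer="bhbblebpgjbbq" (len 13), cursors c4@2 c1@5 c3@8 c2@13, authorship 4.11..3...22.
After op 6 (insert('o')): buffer="bhobbloebpogjbbqo" (len 17), cursors c4@3 c1@7 c3@11 c2@17, authorship 4.411.1.3.3..22.2
Authorship (.=original, N=cursor N): 4 . 4 1 1 . 1 . 3 . 3 . . 2 2 . 2
Index 2: author = 4

Answer: cursor 4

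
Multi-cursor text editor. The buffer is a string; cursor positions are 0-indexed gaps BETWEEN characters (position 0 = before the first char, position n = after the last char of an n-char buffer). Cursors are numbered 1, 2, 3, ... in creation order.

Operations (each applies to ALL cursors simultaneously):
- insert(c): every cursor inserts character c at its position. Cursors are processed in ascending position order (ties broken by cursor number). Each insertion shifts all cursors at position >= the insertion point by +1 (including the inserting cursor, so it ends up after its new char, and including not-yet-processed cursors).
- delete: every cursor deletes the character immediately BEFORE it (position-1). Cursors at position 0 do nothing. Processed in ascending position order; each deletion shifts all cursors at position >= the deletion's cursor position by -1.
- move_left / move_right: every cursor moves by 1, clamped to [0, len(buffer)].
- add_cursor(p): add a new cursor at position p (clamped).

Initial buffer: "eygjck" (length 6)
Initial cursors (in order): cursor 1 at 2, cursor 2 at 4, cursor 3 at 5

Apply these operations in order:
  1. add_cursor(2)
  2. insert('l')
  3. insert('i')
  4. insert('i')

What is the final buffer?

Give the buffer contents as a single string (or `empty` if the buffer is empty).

Answer: eylliiiigjliicliik

Derivation:
After op 1 (add_cursor(2)): buffer="eygjck" (len 6), cursors c1@2 c4@2 c2@4 c3@5, authorship ......
After op 2 (insert('l')): buffer="eyllgjlclk" (len 10), cursors c1@4 c4@4 c2@7 c3@9, authorship ..14..2.3.
After op 3 (insert('i')): buffer="eylliigjliclik" (len 14), cursors c1@6 c4@6 c2@10 c3@13, authorship ..1414..22.33.
After op 4 (insert('i')): buffer="eylliiiigjliicliik" (len 18), cursors c1@8 c4@8 c2@13 c3@17, authorship ..141414..222.333.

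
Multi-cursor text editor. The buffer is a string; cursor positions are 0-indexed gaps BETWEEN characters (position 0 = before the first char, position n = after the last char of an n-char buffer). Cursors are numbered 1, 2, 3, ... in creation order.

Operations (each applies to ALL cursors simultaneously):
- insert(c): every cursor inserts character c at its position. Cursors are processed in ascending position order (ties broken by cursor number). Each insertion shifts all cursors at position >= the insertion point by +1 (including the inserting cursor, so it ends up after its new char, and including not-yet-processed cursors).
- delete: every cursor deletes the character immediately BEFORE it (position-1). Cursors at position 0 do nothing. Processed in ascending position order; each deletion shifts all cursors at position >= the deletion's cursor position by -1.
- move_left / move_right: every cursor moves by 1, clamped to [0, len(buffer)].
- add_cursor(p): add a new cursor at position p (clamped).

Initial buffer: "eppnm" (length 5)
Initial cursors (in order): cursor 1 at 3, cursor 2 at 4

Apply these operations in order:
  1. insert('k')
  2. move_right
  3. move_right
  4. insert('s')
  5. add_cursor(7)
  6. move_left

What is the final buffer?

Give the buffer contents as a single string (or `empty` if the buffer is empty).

After op 1 (insert('k')): buffer="eppknkm" (len 7), cursors c1@4 c2@6, authorship ...1.2.
After op 2 (move_right): buffer="eppknkm" (len 7), cursors c1@5 c2@7, authorship ...1.2.
After op 3 (move_right): buffer="eppknkm" (len 7), cursors c1@6 c2@7, authorship ...1.2.
After op 4 (insert('s')): buffer="eppknksms" (len 9), cursors c1@7 c2@9, authorship ...1.21.2
After op 5 (add_cursor(7)): buffer="eppknksms" (len 9), cursors c1@7 c3@7 c2@9, authorship ...1.21.2
After op 6 (move_left): buffer="eppknksms" (len 9), cursors c1@6 c3@6 c2@8, authorship ...1.21.2

Answer: eppknksms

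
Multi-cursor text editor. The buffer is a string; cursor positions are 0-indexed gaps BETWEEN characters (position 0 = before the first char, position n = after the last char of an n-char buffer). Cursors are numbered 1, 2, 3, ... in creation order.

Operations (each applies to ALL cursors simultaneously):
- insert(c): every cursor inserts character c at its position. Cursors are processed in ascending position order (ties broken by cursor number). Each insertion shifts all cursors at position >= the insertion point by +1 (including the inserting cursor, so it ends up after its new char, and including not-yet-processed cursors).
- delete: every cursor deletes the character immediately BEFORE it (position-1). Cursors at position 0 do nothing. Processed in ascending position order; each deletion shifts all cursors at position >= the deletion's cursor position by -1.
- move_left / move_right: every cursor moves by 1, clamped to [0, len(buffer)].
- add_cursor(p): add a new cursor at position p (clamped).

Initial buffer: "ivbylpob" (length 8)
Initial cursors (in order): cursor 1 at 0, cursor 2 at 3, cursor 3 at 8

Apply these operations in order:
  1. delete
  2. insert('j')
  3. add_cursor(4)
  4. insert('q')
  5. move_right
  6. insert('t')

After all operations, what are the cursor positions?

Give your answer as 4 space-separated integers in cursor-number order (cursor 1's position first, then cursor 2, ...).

Answer: 4 11 17 11

Derivation:
After op 1 (delete): buffer="ivylpo" (len 6), cursors c1@0 c2@2 c3@6, authorship ......
After op 2 (insert('j')): buffer="jivjylpoj" (len 9), cursors c1@1 c2@4 c3@9, authorship 1..2....3
After op 3 (add_cursor(4)): buffer="jivjylpoj" (len 9), cursors c1@1 c2@4 c4@4 c3@9, authorship 1..2....3
After op 4 (insert('q')): buffer="jqivjqqylpojq" (len 13), cursors c1@2 c2@7 c4@7 c3@13, authorship 11..224....33
After op 5 (move_right): buffer="jqivjqqylpojq" (len 13), cursors c1@3 c2@8 c4@8 c3@13, authorship 11..224....33
After op 6 (insert('t')): buffer="jqitvjqqyttlpojqt" (len 17), cursors c1@4 c2@11 c4@11 c3@17, authorship 11.1.224.24...333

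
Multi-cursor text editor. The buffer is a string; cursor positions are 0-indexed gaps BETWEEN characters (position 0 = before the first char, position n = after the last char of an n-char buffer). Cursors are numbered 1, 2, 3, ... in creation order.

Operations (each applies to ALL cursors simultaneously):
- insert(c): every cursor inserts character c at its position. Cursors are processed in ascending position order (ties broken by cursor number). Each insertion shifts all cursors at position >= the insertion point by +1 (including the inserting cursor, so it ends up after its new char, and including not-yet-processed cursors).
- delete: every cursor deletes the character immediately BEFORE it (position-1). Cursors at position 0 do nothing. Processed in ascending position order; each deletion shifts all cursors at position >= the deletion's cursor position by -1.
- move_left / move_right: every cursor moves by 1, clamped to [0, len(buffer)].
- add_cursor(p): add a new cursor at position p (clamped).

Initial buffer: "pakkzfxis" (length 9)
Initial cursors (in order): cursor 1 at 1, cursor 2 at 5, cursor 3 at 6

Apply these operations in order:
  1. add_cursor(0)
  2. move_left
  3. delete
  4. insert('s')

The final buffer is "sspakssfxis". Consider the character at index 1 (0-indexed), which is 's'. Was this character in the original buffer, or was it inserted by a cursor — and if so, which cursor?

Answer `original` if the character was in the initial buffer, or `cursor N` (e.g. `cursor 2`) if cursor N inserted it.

After op 1 (add_cursor(0)): buffer="pakkzfxis" (len 9), cursors c4@0 c1@1 c2@5 c3@6, authorship .........
After op 2 (move_left): buffer="pakkzfxis" (len 9), cursors c1@0 c4@0 c2@4 c3@5, authorship .........
After op 3 (delete): buffer="pakfxis" (len 7), cursors c1@0 c4@0 c2@3 c3@3, authorship .......
After op 4 (insert('s')): buffer="sspakssfxis" (len 11), cursors c1@2 c4@2 c2@7 c3@7, authorship 14...23....
Authorship (.=original, N=cursor N): 1 4 . . . 2 3 . . . .
Index 1: author = 4

Answer: cursor 4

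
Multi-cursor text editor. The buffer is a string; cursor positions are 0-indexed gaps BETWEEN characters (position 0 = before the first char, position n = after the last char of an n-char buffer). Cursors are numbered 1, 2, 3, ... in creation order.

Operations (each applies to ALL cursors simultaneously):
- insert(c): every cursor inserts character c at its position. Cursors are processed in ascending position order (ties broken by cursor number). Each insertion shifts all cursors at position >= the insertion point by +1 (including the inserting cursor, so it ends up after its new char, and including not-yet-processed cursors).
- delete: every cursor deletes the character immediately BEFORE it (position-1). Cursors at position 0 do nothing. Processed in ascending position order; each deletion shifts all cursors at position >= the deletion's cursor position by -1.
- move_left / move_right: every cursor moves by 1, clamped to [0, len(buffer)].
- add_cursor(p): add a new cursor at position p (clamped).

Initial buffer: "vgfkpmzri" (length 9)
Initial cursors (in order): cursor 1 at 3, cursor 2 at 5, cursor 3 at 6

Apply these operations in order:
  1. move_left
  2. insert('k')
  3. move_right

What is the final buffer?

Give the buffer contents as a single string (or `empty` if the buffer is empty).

After op 1 (move_left): buffer="vgfkpmzri" (len 9), cursors c1@2 c2@4 c3@5, authorship .........
After op 2 (insert('k')): buffer="vgkfkkpkmzri" (len 12), cursors c1@3 c2@6 c3@8, authorship ..1..2.3....
After op 3 (move_right): buffer="vgkfkkpkmzri" (len 12), cursors c1@4 c2@7 c3@9, authorship ..1..2.3....

Answer: vgkfkkpkmzri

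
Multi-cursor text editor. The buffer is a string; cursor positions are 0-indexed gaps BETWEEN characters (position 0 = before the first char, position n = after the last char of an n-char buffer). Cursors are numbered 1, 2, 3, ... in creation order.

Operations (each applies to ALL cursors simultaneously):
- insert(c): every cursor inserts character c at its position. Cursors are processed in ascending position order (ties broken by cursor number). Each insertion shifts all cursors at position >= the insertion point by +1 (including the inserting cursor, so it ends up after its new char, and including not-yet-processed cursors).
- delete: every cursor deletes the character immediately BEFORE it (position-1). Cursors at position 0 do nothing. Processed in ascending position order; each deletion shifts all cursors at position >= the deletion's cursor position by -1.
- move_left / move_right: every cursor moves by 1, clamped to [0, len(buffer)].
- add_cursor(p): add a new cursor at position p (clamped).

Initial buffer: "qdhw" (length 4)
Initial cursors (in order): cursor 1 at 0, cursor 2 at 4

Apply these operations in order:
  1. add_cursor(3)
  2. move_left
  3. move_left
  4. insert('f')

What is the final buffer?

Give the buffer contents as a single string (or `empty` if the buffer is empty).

Answer: fqfdfhw

Derivation:
After op 1 (add_cursor(3)): buffer="qdhw" (len 4), cursors c1@0 c3@3 c2@4, authorship ....
After op 2 (move_left): buffer="qdhw" (len 4), cursors c1@0 c3@2 c2@3, authorship ....
After op 3 (move_left): buffer="qdhw" (len 4), cursors c1@0 c3@1 c2@2, authorship ....
After op 4 (insert('f')): buffer="fqfdfhw" (len 7), cursors c1@1 c3@3 c2@5, authorship 1.3.2..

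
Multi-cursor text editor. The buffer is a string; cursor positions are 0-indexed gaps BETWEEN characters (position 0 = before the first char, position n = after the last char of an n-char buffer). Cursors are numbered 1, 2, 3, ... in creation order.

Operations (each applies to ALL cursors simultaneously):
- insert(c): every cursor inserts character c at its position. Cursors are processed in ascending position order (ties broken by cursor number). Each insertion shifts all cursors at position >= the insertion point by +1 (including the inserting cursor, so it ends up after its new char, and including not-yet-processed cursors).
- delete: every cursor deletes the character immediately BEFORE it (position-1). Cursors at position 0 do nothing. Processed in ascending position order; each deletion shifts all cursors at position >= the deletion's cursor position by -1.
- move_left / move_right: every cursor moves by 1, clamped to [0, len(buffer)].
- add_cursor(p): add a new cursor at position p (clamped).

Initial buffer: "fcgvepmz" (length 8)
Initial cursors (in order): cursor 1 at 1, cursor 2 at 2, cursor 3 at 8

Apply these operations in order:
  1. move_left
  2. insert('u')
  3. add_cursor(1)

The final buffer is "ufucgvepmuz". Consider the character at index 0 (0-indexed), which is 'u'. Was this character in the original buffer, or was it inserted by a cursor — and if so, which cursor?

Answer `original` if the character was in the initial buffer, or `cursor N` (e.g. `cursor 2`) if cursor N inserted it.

After op 1 (move_left): buffer="fcgvepmz" (len 8), cursors c1@0 c2@1 c3@7, authorship ........
After op 2 (insert('u')): buffer="ufucgvepmuz" (len 11), cursors c1@1 c2@3 c3@10, authorship 1.2......3.
After op 3 (add_cursor(1)): buffer="ufucgvepmuz" (len 11), cursors c1@1 c4@1 c2@3 c3@10, authorship 1.2......3.
Authorship (.=original, N=cursor N): 1 . 2 . . . . . . 3 .
Index 0: author = 1

Answer: cursor 1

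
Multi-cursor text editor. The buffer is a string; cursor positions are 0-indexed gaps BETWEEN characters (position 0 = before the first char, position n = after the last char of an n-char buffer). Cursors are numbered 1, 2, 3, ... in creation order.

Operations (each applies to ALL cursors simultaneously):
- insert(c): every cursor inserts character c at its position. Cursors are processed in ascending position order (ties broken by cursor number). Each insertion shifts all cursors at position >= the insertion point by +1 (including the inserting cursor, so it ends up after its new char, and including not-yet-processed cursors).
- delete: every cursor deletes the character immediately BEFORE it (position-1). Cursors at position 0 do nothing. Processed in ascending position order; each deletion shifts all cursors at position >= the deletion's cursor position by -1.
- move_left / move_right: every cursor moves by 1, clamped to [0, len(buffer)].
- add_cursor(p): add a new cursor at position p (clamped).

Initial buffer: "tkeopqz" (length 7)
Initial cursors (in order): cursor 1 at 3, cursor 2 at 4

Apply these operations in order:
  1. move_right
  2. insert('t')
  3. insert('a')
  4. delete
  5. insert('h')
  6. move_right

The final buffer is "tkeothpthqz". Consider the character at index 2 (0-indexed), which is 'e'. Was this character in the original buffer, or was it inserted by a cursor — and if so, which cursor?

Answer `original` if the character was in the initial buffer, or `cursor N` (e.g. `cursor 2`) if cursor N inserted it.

After op 1 (move_right): buffer="tkeopqz" (len 7), cursors c1@4 c2@5, authorship .......
After op 2 (insert('t')): buffer="tkeotptqz" (len 9), cursors c1@5 c2@7, authorship ....1.2..
After op 3 (insert('a')): buffer="tkeotaptaqz" (len 11), cursors c1@6 c2@9, authorship ....11.22..
After op 4 (delete): buffer="tkeotptqz" (len 9), cursors c1@5 c2@7, authorship ....1.2..
After op 5 (insert('h')): buffer="tkeothpthqz" (len 11), cursors c1@6 c2@9, authorship ....11.22..
After op 6 (move_right): buffer="tkeothpthqz" (len 11), cursors c1@7 c2@10, authorship ....11.22..
Authorship (.=original, N=cursor N): . . . . 1 1 . 2 2 . .
Index 2: author = original

Answer: original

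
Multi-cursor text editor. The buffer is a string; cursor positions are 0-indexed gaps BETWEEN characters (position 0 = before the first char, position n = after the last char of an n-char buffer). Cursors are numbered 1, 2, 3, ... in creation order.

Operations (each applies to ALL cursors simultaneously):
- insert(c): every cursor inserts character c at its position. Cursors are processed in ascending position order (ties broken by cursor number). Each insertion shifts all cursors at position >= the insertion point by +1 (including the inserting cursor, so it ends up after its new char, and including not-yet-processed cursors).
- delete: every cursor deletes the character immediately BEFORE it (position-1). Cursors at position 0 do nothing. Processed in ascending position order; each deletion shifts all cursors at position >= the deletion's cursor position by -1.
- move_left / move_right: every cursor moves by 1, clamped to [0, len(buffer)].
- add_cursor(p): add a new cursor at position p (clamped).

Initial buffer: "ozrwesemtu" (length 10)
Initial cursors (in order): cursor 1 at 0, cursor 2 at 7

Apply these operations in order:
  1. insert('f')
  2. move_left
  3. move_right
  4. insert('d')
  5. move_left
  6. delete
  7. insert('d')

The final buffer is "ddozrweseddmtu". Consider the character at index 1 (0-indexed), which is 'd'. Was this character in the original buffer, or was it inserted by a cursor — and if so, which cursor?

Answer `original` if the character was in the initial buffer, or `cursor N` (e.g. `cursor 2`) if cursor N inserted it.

After op 1 (insert('f')): buffer="fozrwesefmtu" (len 12), cursors c1@1 c2@9, authorship 1.......2...
After op 2 (move_left): buffer="fozrwesefmtu" (len 12), cursors c1@0 c2@8, authorship 1.......2...
After op 3 (move_right): buffer="fozrwesefmtu" (len 12), cursors c1@1 c2@9, authorship 1.......2...
After op 4 (insert('d')): buffer="fdozrwesefdmtu" (len 14), cursors c1@2 c2@11, authorship 11.......22...
After op 5 (move_left): buffer="fdozrwesefdmtu" (len 14), cursors c1@1 c2@10, authorship 11.......22...
After op 6 (delete): buffer="dozrwesedmtu" (len 12), cursors c1@0 c2@8, authorship 1.......2...
After op 7 (insert('d')): buffer="ddozrweseddmtu" (len 14), cursors c1@1 c2@10, authorship 11.......22...
Authorship (.=original, N=cursor N): 1 1 . . . . . . . 2 2 . . .
Index 1: author = 1

Answer: cursor 1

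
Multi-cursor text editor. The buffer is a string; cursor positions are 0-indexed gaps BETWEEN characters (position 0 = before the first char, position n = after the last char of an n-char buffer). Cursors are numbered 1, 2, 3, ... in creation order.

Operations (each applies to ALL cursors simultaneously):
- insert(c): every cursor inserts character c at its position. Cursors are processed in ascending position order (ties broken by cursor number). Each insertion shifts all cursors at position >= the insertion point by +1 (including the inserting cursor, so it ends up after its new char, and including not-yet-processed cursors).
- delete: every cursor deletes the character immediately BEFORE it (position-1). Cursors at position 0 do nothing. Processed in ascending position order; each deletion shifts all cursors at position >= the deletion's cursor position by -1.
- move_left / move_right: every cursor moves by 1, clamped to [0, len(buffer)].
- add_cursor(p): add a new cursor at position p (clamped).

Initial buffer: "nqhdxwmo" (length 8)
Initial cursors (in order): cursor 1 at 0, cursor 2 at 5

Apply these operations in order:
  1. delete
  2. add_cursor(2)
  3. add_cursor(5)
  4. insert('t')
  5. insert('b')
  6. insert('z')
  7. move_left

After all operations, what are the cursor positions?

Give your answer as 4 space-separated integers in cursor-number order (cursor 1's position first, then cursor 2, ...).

After op 1 (delete): buffer="nqhdwmo" (len 7), cursors c1@0 c2@4, authorship .......
After op 2 (add_cursor(2)): buffer="nqhdwmo" (len 7), cursors c1@0 c3@2 c2@4, authorship .......
After op 3 (add_cursor(5)): buffer="nqhdwmo" (len 7), cursors c1@0 c3@2 c2@4 c4@5, authorship .......
After op 4 (insert('t')): buffer="tnqthdtwtmo" (len 11), cursors c1@1 c3@4 c2@7 c4@9, authorship 1..3..2.4..
After op 5 (insert('b')): buffer="tbnqtbhdtbwtbmo" (len 15), cursors c1@2 c3@6 c2@10 c4@13, authorship 11..33..22.44..
After op 6 (insert('z')): buffer="tbznqtbzhdtbzwtbzmo" (len 19), cursors c1@3 c3@8 c2@13 c4@17, authorship 111..333..222.444..
After op 7 (move_left): buffer="tbznqtbzhdtbzwtbzmo" (len 19), cursors c1@2 c3@7 c2@12 c4@16, authorship 111..333..222.444..

Answer: 2 12 7 16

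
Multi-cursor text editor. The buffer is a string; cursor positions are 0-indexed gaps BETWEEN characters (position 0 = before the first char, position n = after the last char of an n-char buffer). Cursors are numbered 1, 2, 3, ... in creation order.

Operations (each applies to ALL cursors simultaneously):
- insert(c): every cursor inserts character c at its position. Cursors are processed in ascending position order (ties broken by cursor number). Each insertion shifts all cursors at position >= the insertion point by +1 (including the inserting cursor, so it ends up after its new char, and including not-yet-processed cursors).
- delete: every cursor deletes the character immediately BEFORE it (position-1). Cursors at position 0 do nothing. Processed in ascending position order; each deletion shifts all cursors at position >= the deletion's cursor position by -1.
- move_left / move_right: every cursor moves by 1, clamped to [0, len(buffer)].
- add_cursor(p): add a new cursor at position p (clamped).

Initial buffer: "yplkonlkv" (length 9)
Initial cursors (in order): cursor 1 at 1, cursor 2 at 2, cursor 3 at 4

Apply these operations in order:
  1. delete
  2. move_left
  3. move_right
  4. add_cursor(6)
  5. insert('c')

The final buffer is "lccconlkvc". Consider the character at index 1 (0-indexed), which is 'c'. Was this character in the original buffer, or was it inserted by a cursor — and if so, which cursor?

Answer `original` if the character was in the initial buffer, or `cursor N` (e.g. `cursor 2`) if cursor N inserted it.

Answer: cursor 1

Derivation:
After op 1 (delete): buffer="lonlkv" (len 6), cursors c1@0 c2@0 c3@1, authorship ......
After op 2 (move_left): buffer="lonlkv" (len 6), cursors c1@0 c2@0 c3@0, authorship ......
After op 3 (move_right): buffer="lonlkv" (len 6), cursors c1@1 c2@1 c3@1, authorship ......
After op 4 (add_cursor(6)): buffer="lonlkv" (len 6), cursors c1@1 c2@1 c3@1 c4@6, authorship ......
After op 5 (insert('c')): buffer="lccconlkvc" (len 10), cursors c1@4 c2@4 c3@4 c4@10, authorship .123.....4
Authorship (.=original, N=cursor N): . 1 2 3 . . . . . 4
Index 1: author = 1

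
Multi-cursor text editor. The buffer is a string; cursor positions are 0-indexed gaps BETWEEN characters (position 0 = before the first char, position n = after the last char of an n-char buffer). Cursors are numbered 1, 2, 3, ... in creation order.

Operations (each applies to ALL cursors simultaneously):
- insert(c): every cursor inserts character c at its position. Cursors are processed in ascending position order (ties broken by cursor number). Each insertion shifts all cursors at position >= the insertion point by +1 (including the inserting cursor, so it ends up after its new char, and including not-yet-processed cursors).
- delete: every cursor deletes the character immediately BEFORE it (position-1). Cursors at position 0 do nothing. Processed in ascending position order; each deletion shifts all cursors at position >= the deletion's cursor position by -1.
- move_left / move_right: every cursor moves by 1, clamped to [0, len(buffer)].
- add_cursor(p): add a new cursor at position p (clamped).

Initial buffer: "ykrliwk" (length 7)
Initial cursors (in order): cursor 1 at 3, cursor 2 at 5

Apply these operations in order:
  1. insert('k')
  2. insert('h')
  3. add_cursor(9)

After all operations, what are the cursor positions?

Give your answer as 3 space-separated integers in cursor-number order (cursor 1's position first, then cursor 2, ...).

After op 1 (insert('k')): buffer="ykrklikwk" (len 9), cursors c1@4 c2@7, authorship ...1..2..
After op 2 (insert('h')): buffer="ykrkhlikhwk" (len 11), cursors c1@5 c2@9, authorship ...11..22..
After op 3 (add_cursor(9)): buffer="ykrkhlikhwk" (len 11), cursors c1@5 c2@9 c3@9, authorship ...11..22..

Answer: 5 9 9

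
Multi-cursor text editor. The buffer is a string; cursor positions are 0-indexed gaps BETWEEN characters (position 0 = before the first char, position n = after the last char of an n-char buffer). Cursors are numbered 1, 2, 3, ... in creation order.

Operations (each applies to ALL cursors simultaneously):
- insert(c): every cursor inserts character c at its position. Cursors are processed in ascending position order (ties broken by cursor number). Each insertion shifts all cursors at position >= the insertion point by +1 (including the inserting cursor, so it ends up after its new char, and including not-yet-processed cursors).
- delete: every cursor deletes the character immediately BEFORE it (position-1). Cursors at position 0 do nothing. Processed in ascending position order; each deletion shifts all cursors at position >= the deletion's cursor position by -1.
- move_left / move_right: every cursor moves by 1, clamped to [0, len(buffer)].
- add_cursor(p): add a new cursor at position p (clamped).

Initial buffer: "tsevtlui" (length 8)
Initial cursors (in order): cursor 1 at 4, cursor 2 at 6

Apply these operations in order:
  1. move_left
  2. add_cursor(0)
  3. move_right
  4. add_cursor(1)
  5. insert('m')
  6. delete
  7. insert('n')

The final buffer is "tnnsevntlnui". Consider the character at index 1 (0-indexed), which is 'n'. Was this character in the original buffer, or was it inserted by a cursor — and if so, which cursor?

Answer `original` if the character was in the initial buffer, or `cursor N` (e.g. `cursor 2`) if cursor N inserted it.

Answer: cursor 3

Derivation:
After op 1 (move_left): buffer="tsevtlui" (len 8), cursors c1@3 c2@5, authorship ........
After op 2 (add_cursor(0)): buffer="tsevtlui" (len 8), cursors c3@0 c1@3 c2@5, authorship ........
After op 3 (move_right): buffer="tsevtlui" (len 8), cursors c3@1 c1@4 c2@6, authorship ........
After op 4 (add_cursor(1)): buffer="tsevtlui" (len 8), cursors c3@1 c4@1 c1@4 c2@6, authorship ........
After op 5 (insert('m')): buffer="tmmsevmtlmui" (len 12), cursors c3@3 c4@3 c1@7 c2@10, authorship .34...1..2..
After op 6 (delete): buffer="tsevtlui" (len 8), cursors c3@1 c4@1 c1@4 c2@6, authorship ........
After op 7 (insert('n')): buffer="tnnsevntlnui" (len 12), cursors c3@3 c4@3 c1@7 c2@10, authorship .34...1..2..
Authorship (.=original, N=cursor N): . 3 4 . . . 1 . . 2 . .
Index 1: author = 3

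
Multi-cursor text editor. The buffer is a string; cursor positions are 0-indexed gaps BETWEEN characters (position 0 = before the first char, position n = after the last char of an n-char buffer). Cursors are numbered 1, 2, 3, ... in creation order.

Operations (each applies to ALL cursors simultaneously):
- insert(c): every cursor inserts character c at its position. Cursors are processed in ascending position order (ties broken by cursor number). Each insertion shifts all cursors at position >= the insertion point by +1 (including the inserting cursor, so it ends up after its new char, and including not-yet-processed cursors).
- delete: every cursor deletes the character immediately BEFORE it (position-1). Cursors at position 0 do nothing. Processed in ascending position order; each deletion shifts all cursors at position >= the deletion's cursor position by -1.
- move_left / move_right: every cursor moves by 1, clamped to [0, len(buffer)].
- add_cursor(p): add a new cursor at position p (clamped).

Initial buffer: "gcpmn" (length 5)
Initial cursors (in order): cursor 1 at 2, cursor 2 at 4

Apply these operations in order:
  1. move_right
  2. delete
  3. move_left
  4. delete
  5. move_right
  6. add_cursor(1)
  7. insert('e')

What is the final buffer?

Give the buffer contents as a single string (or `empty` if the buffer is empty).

Answer: meee

Derivation:
After op 1 (move_right): buffer="gcpmn" (len 5), cursors c1@3 c2@5, authorship .....
After op 2 (delete): buffer="gcm" (len 3), cursors c1@2 c2@3, authorship ...
After op 3 (move_left): buffer="gcm" (len 3), cursors c1@1 c2@2, authorship ...
After op 4 (delete): buffer="m" (len 1), cursors c1@0 c2@0, authorship .
After op 5 (move_right): buffer="m" (len 1), cursors c1@1 c2@1, authorship .
After op 6 (add_cursor(1)): buffer="m" (len 1), cursors c1@1 c2@1 c3@1, authorship .
After op 7 (insert('e')): buffer="meee" (len 4), cursors c1@4 c2@4 c3@4, authorship .123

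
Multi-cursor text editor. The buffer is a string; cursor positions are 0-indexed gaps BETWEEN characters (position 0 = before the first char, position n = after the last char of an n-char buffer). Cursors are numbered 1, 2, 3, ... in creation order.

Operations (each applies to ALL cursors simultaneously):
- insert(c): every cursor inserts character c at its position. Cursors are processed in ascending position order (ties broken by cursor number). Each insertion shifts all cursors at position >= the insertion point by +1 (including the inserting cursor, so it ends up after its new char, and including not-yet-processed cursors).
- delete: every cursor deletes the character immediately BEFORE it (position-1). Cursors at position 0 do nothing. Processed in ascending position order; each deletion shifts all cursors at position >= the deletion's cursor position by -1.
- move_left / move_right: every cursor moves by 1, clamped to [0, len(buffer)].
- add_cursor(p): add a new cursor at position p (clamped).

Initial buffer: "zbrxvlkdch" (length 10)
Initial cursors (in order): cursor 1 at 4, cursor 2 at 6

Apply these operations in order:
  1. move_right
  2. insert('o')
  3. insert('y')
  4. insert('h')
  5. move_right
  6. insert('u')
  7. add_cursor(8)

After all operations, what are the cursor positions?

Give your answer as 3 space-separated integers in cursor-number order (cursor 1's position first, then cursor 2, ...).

After op 1 (move_right): buffer="zbrxvlkdch" (len 10), cursors c1@5 c2@7, authorship ..........
After op 2 (insert('o')): buffer="zbrxvolkodch" (len 12), cursors c1@6 c2@9, authorship .....1..2...
After op 3 (insert('y')): buffer="zbrxvoylkoydch" (len 14), cursors c1@7 c2@11, authorship .....11..22...
After op 4 (insert('h')): buffer="zbrxvoyhlkoyhdch" (len 16), cursors c1@8 c2@13, authorship .....111..222...
After op 5 (move_right): buffer="zbrxvoyhlkoyhdch" (len 16), cursors c1@9 c2@14, authorship .....111..222...
After op 6 (insert('u')): buffer="zbrxvoyhlukoyhduch" (len 18), cursors c1@10 c2@16, authorship .....111.1.222.2..
After op 7 (add_cursor(8)): buffer="zbrxvoyhlukoyhduch" (len 18), cursors c3@8 c1@10 c2@16, authorship .....111.1.222.2..

Answer: 10 16 8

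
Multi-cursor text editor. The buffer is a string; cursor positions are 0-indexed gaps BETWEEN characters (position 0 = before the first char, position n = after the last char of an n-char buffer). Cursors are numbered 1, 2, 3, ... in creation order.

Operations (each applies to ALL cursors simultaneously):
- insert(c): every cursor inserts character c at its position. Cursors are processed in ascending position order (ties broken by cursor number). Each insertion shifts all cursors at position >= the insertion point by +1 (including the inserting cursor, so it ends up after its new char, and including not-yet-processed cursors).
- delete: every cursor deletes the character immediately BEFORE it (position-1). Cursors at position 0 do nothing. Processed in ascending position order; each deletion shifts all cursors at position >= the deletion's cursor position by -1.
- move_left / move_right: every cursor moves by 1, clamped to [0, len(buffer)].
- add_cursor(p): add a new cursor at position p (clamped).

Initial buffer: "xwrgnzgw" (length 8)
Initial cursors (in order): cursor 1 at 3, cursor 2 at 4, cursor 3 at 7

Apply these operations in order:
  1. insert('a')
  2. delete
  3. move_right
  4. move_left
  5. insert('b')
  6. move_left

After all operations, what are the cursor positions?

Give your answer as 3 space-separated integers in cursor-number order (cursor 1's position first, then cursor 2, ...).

Answer: 3 5 9

Derivation:
After op 1 (insert('a')): buffer="xwraganzgaw" (len 11), cursors c1@4 c2@6 c3@10, authorship ...1.2...3.
After op 2 (delete): buffer="xwrgnzgw" (len 8), cursors c1@3 c2@4 c3@7, authorship ........
After op 3 (move_right): buffer="xwrgnzgw" (len 8), cursors c1@4 c2@5 c3@8, authorship ........
After op 4 (move_left): buffer="xwrgnzgw" (len 8), cursors c1@3 c2@4 c3@7, authorship ........
After op 5 (insert('b')): buffer="xwrbgbnzgbw" (len 11), cursors c1@4 c2@6 c3@10, authorship ...1.2...3.
After op 6 (move_left): buffer="xwrbgbnzgbw" (len 11), cursors c1@3 c2@5 c3@9, authorship ...1.2...3.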